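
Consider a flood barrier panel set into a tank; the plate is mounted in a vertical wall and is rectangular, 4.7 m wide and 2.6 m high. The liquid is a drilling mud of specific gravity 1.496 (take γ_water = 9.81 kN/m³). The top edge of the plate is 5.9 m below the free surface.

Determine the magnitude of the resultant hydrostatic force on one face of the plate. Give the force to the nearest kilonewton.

γ = 1.496 × 9.81 = 14.67576 kN/m³.
The centroid lies 2.6/2 = 1.3 m below the top edge, so the centroid depth is h_c = 5.9 + 1.3 = 7.2 m.
A = 4.7 × 2.6 = 12.22 m².
Resultant F = γ·h_c·A = 14.67576 × 7.2 × 12.22 = 1291.23 kN.

F ≈ 1291 kN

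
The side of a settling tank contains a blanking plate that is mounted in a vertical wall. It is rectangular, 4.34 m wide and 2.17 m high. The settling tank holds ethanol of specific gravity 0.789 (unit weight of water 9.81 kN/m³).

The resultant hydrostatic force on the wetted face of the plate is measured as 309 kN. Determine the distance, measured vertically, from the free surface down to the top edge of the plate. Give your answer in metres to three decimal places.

γ = 0.789 × 9.81 = 7.74009 kN/m³.
A = 4.34 × 2.17 = 9.4178 m².
From F = γ·h_c·A, the centroid depth is h_c = 309/(7.74009 × 9.4178) = 4.239 m.
The centroid lies 2.17/2 = 1.085 m below the top edge, so the top edge sits at h_top = 4.239 − 1.085 = 3.154 m below the surface.

d_top ≈ 3.154 m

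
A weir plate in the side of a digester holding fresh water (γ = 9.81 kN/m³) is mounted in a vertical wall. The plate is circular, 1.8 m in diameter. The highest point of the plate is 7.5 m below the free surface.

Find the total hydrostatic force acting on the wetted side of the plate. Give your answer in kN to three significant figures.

F ≈ 210 kN

γ = 9.81 kN/m³.
The centroid is at the centre, 0.9 m below the top of the plate, so the centroid depth is h_c = 7.5 + 0.9 = 8.4 m.
A = π(0.9)² = 2.54469 m².
Resultant F = γ·h_c·A = 9.81 × 8.4 × 2.54469 = 209.693 kN.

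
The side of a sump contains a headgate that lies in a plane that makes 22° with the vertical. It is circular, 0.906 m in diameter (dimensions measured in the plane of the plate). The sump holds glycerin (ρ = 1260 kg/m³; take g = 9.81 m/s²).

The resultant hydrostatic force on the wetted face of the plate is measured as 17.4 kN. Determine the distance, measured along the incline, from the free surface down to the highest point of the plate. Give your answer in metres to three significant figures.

γ = ρg = 1260 × 9.81 / 1000 = 12.3606 kN/m³.
A = π(0.453)² = 0.644683 m².
From F = γ·h_c·A, the centroid depth is h_c = 17.4/(12.3606 × 0.644683) = 2.18355 m.
The plate makes 22° with the vertical, i.e. θ = 90° − 22° = 68° to the horizontal. Measuring y along the incline from the free-surface line, vertical depth h = y·sinθ with sinθ = 0.927184.
Along the incline, y_c = h_c/sinθ = 2.18355/0.927184 = 2.35503 m.
The centroid is at the centre, 0.453 m below the top of the plate, so the highest point sits at y_top = 2.35503 − 0.453 = 1.90203 m along the incline.

y_top ≈ 1.90 m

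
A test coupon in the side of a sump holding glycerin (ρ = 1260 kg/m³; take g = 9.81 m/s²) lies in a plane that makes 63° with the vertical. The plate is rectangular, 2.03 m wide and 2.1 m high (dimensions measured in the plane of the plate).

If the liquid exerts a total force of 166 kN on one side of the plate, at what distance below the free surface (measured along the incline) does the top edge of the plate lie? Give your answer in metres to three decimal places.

y_top ≈ 5.889 m

γ = ρg = 1260 × 9.81 / 1000 = 12.3606 kN/m³.
A = 2.03 × 2.1 = 4.263 m².
From F = γ·h_c·A, the centroid depth is h_c = 166/(12.3606 × 4.263) = 3.15031 m.
The plate makes 63° with the vertical, i.e. θ = 90° − 63° = 27° to the horizontal. Measuring y along the incline from the free-surface line, vertical depth h = y·sinθ with sinθ = 0.453990.
Along the incline, y_c = h_c/sinθ = 3.15031/0.453990 = 6.93916 m.
The centroid lies 2.1/2 = 1.05 m below the top edge, so the top edge sits at y_top = 6.93916 − 1.05 = 5.88916 m along the incline.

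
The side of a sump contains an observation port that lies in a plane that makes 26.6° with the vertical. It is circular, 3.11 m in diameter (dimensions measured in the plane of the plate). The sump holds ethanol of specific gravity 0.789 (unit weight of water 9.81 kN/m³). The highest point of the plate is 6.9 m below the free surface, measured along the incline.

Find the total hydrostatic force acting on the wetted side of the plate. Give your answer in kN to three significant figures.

F ≈ 445 kN

γ = 0.789 × 9.81 = 7.74009 kN/m³.
The plate makes 26.6° with the vertical, i.e. θ = 90° − 26.6° = 63.4° to the horizontal. Measuring y along the incline from the free-surface line, vertical depth h = y·sinθ with sinθ = 0.894154.
The centroid is at the centre, 1.555 m below the top of the plate, so y_c = 6.9 + 1.555 = 8.455 m and h_c = 8.455 × 0.894154 = 7.56007 m.
A = π(1.555)² = 7.59645 m².
Resultant F = γ·h_c·A = 7.74009 × 7.56007 × 7.59645 = 444.511 kN.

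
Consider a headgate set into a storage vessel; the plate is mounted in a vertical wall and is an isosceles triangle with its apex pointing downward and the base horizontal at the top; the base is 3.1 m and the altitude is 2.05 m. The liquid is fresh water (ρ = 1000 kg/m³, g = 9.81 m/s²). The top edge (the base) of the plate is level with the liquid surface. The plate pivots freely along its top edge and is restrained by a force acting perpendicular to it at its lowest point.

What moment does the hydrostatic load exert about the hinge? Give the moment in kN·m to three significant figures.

M ≈ 21.8 kN·m

γ = ρg = 1000 × 9.81 = 9810 N/m³ = 9.81 kN/m³.
With the apex down, the centroid sits h/3 = 2.05/3 = 0.683333 m below the base (the top edge), so the centroid depth is h_c = 0.683333 m.
A = ½ × 3.1 × 2.05 = 3.1775 m².
Resultant F = γ·h_c·A = 9.81 × 0.683333 × 3.1775 = 21.3004 kN.
I_c = b·h³/36 = 3.1 × 2.05³/36 = 0.741858 m⁴.
Centre of pressure: y_p = y_c + I_c/(y_c·A) = 0.683333 + 0.741858/(0.683333 × 3.1775) = 0.683333 + 0.341667 = 1.025 m along the plane.
The resultant acts 0.683333 + 0.341667 = 1.025 m (along the plate) below the hinge at the top edge, so the moment about the hinge is M = F × 1.025 = 21.3004 × 1.025 = 21.8329 kN·m.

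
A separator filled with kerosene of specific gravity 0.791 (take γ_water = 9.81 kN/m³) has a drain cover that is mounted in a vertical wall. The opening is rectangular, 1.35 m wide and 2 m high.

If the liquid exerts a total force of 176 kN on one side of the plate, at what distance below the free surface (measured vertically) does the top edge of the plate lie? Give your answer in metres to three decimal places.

γ = 0.791 × 9.81 = 7.75971 kN/m³.
A = 1.35 × 2 = 2.7 m².
From F = γ·h_c·A, the centroid depth is h_c = 176/(7.75971 × 2.7) = 8.40047 m.
The centroid lies 2/2 = 1 m below the top edge, so the top edge sits at h_top = 8.40047 − 1 = 7.40047 m below the surface.

d_top ≈ 7.400 m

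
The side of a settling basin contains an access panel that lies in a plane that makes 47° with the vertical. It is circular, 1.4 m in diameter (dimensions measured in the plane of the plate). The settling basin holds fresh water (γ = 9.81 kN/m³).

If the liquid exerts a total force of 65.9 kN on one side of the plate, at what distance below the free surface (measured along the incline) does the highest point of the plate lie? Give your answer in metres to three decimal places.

γ = 9.81 kN/m³.
A = π(0.7)² = 1.53938 m².
From F = γ·h_c·A, the centroid depth is h_c = 65.9/(9.81 × 1.53938) = 4.36386 m.
The plate makes 47° with the vertical, i.e. θ = 90° − 47° = 43° to the horizontal. Measuring y along the incline from the free-surface line, vertical depth h = y·sinθ with sinθ = 0.681998.
Along the incline, y_c = h_c/sinθ = 4.36386/0.681998 = 6.39864 m.
The centroid is at the centre, 0.7 m below the top of the plate, so the highest point sits at y_top = 6.39864 − 0.7 = 5.69864 m along the incline.

y_top ≈ 5.699 m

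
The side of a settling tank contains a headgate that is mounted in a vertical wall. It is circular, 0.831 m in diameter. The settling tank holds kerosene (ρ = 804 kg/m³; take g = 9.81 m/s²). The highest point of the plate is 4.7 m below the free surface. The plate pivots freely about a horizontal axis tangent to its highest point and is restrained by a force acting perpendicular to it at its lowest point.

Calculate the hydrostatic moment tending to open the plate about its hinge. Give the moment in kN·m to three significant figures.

M ≈ 9.28 kN·m

γ = ρg = 804 × 9.81 / 1000 = 7.88724 kN/m³.
The centroid is at the centre, 0.4155 m below the top of the plate, so the centroid depth is h_c = 4.7 + 0.4155 = 5.1155 m.
A = π(0.4155)² = 0.542365 m².
Resultant F = γ·h_c·A = 7.88724 × 5.1155 × 0.542365 = 21.8829 kN.
I_c = πr⁴/4 = π × 0.4155⁴/4 = 0.0234085 m⁴.
Centre of pressure: y_p = y_c + I_c/(y_c·A) = 5.1155 + 0.0234085/(5.1155 × 0.542365) = 5.1155 + 0.00843711 = 5.12394 m along the plane.
The resultant acts 0.4155 + 0.00843711 = 0.423937 m (along the plate) below the hinge at the top edge, so the moment about the hinge is M = F × 0.423937 = 21.8829 × 0.423937 = 9.27697 kN·m.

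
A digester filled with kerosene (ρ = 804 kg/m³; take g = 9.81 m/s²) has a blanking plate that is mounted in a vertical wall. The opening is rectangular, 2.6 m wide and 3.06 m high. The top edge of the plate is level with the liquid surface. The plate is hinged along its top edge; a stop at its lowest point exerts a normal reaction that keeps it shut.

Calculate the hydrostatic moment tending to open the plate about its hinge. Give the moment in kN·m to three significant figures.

M ≈ 196 kN·m

γ = ρg = 804 × 9.81 / 1000 = 7.88724 kN/m³.
The centroid lies 3.06/2 = 1.53 m below the top edge, so the centroid depth is h_c = 1.53 m.
A = 2.6 × 3.06 = 7.956 m².
Resultant F = γ·h_c·A = 7.88724 × 1.53 × 7.956 = 96.0088 kN.
I_c = b·h³/12 = 2.6 × 3.06³/12 = 6.20807 m⁴.
Centre of pressure: y_p = y_c + I_c/(y_c·A) = 1.53 + 6.20807/(1.53 × 7.956) = 1.53 + 0.51 = 2.04 m along the plane.
The resultant acts 1.53 + 0.51 = 2.04 m (along the plate) below the hinge at the top edge, so the moment about the hinge is M = F × 2.04 = 96.0088 × 2.04 = 195.858 kN·m.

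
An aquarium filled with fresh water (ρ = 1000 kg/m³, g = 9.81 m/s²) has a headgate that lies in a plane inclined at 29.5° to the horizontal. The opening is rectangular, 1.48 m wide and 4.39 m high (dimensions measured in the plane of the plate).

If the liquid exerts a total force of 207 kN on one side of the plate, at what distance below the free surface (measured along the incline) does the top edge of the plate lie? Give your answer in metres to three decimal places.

γ = ρg = 1000 × 9.81 = 9810 N/m³ = 9.81 kN/m³.
A = 1.48 × 4.39 = 6.4972 m².
From F = γ·h_c·A, the centroid depth is h_c = 207/(9.81 × 6.4972) = 3.24769 m.
Let θ = 29.5° be the plate's angle to the horizontal; measure y along the incline from where the plane meets the free surface. Vertical depth h = y·sinθ with sinθ = 0.492424.
Along the incline, y_c = h_c/sinθ = 3.24769/0.492424 = 6.59531 m.
The centroid lies 4.39/2 = 2.195 m below the top edge, so the top edge sits at y_top = 6.59531 − 2.195 = 4.40031 m along the incline.

y_top ≈ 4.400 m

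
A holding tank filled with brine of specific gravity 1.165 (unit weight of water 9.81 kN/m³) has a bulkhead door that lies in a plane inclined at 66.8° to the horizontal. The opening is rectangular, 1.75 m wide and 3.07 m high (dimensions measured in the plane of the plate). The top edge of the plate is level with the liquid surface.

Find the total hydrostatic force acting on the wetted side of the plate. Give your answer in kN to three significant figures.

F ≈ 86.6 kN

γ = 1.165 × 9.81 = 11.42865 kN/m³.
Let θ = 66.8° be the plate's angle to the horizontal; measure y along the incline from where the plane meets the free surface. Vertical depth h = y·sinθ with sinθ = 0.919135.
The centroid lies 3.07/2 = 1.535 m below the top edge, so y_c = 1.535 m and h_c = 1.535 × 0.919135 = 1.41087 m.
A = 1.75 × 3.07 = 5.3725 m².
Resultant F = γ·h_c·A = 11.42865 × 1.41087 × 5.3725 = 86.628 kN.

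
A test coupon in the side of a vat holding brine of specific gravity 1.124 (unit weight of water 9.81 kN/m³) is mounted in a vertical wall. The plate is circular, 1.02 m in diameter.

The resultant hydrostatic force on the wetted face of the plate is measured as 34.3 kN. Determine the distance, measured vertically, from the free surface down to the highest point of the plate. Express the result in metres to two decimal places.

d_top ≈ 3.30 m

γ = 1.124 × 9.81 = 11.02644 kN/m³.
A = π(0.51)² = 0.817128 m².
From F = γ·h_c·A, the centroid depth is h_c = 34.3/(11.02644 × 0.817128) = 3.80688 m.
The centroid is at the centre, 0.51 m below the top of the plate, so the highest point sits at h_top = 3.80688 − 0.51 = 3.29688 m below the surface.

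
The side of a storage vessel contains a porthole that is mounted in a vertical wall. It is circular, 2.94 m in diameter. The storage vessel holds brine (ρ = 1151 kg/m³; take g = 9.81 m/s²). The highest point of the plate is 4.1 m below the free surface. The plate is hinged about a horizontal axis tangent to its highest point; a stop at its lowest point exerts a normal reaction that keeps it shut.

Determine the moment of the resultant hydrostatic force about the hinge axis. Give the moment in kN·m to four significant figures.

γ = ρg = 1151 × 9.81 / 1000 = 11.29131 kN/m³.
The centroid is at the centre, 1.47 m below the top of the plate, so the centroid depth is h_c = 4.1 + 1.47 = 5.57 m.
A = π(1.47)² = 6.78867 m².
Resultant F = γ·h_c·A = 11.29131 × 5.57 × 6.78867 = 426.957 kN.
I_c = πr⁴/4 = π × 1.47⁴/4 = 3.66741 m⁴.
Centre of pressure: y_p = y_c + I_c/(y_c·A) = 5.57 + 3.66741/(5.57 × 6.78867) = 5.57 + 0.0969884 = 5.66699 m along the plane.
The resultant acts 1.47 + 0.0969884 = 1.56699 m (along the plate) below the hinge at the top edge, so the moment about the hinge is M = F × 1.56699 = 426.957 × 1.56699 = 669.037 kN·m.

M ≈ 669.0 kN·m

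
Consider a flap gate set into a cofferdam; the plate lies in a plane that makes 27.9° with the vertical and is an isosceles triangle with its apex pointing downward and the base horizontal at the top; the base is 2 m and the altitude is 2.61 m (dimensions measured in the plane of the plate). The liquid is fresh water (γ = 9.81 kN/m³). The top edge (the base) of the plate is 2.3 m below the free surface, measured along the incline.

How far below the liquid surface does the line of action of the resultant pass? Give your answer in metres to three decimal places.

γ = 9.81 kN/m³.
The plate makes 27.9° with the vertical, i.e. θ = 90° − 27.9° = 62.1° to the horizontal. Measuring y along the incline from the free-surface line, vertical depth h = y·sinθ with sinθ = 0.883766.
With the apex down, the centroid sits h/3 = 2.61/3 = 0.87 m below the base (the top edge), so y_c = 2.3 + 0.87 = 3.17 m and h_c = 3.17 × 0.883766 = 2.80154 m.
A = ½ × 2 × 2.61 = 2.61 m².
Resultant F = γ·h_c·A = 9.81 × 2.80154 × 2.61 = 71.7309 kN.
I_c = b·h³/36 = 2 × 2.61³/36 = 0.987754 m⁴.
Centre of pressure: y_p = y_c + I_c/(y_c·A) = 3.17 + 0.987754/(3.17 × 2.61) = 3.17 + 0.119385 = 3.28938 m along the plane.
Vertically, h_p = y_p·sinθ = 3.28938 × 0.883766 = 2.90704 m.

h_p = 2.907 m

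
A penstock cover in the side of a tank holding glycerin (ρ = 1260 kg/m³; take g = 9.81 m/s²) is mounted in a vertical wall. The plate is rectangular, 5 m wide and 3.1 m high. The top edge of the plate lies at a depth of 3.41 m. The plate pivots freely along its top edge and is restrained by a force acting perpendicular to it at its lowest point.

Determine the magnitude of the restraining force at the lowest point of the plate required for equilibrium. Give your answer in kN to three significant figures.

P ≈ 525 kN

γ = ρg = 1260 × 9.81 / 1000 = 12.3606 kN/m³.
The centroid lies 3.1/2 = 1.55 m below the top edge, so the centroid depth is h_c = 3.41 + 1.55 = 4.96 m.
A = 5 × 3.1 = 15.5 m².
Resultant F = γ·h_c·A = 12.3606 × 4.96 × 15.5 = 950.283 kN.
I_c = b·h³/12 = 5 × 3.1³/12 = 12.4129 m⁴.
Centre of pressure: y_p = y_c + I_c/(y_c·A) = 4.96 + 12.4129/(4.96 × 15.5) = 4.96 + 0.161458 = 5.12146 m along the plane.
The resultant acts 1.55 + 0.161458 = 1.71146 m (along the plate) below the hinge at the top edge, so the moment about the hinge is M = F × 1.71146 = 950.283 × 1.71146 = 1626.37 kN·m.
A normal force at the bottom, 3.1 m from the hinge, must supply this moment: P = 1626.37/3.1 = 524.635 kN.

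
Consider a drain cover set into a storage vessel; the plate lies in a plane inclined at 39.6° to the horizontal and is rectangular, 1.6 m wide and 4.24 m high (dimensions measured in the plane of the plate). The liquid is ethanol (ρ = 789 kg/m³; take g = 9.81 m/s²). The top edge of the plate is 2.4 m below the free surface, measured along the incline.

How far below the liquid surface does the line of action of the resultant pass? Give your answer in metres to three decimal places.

γ = ρg = 789 × 9.81 / 1000 = 7.74009 kN/m³.
Let θ = 39.6° be the plate's angle to the horizontal; measure y along the incline from where the plane meets the free surface. Vertical depth h = y·sinθ with sinθ = 0.637424.
The centroid lies 4.24/2 = 2.12 m below the top edge, so y_c = 2.4 + 2.12 = 4.52 m and h_c = 4.52 × 0.637424 = 2.88116 m.
A = 1.6 × 4.24 = 6.784 m².
Resultant F = γ·h_c·A = 7.74009 × 2.88116 × 6.784 = 151.286 kN.
I_c = b·h³/12 = 1.6 × 4.24³/12 = 10.1633 m⁴.
Centre of pressure: y_p = y_c + I_c/(y_c·A) = 4.52 + 10.1633/(4.52 × 6.784) = 4.52 + 0.331444 = 4.85144 m along the plane.
Vertically, h_p = y_p·sinθ = 4.85144 × 0.637424 = 3.09242 m.

h_p = 3.092 m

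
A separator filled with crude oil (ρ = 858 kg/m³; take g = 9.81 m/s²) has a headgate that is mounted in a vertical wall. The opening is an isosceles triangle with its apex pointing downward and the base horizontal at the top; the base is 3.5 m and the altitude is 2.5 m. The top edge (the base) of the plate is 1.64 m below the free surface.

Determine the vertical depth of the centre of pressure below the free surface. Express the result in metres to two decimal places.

h_p = 2.61 m

γ = ρg = 858 × 9.81 / 1000 = 8.41698 kN/m³.
With the apex down, the centroid sits h/3 = 2.5/3 = 0.833333 m below the base (the top edge), so the centroid depth is h_c = 1.64 + 0.833333 = 2.47333 m.
A = ½ × 3.5 × 2.5 = 4.375 m².
Resultant F = γ·h_c·A = 8.41698 × 2.47333 × 4.375 = 91.0786 kN.
I_c = b·h³/36 = 3.5 × 2.5³/36 = 1.5191 m⁴.
Centre of pressure: y_p = y_c + I_c/(y_c·A) = 2.47333 + 1.5191/(2.47333 × 4.375) = 2.47333 + 0.140387 = 2.61372 m along the plane.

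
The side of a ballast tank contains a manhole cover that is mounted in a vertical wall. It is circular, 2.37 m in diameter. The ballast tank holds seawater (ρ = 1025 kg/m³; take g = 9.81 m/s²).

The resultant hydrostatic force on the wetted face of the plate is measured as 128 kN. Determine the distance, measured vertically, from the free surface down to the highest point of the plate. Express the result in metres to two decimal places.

γ = ρg = 1025 × 9.81 / 1000 = 10.05525 kN/m³.
A = π(1.185)² = 4.4115 m².
From F = γ·h_c·A, the centroid depth is h_c = 128/(10.05525 × 4.4115) = 2.88556 m.
The centroid is at the centre, 1.185 m below the top of the plate, so the highest point sits at h_top = 2.88556 − 1.185 = 1.70056 m below the surface.

d_top ≈ 1.70 m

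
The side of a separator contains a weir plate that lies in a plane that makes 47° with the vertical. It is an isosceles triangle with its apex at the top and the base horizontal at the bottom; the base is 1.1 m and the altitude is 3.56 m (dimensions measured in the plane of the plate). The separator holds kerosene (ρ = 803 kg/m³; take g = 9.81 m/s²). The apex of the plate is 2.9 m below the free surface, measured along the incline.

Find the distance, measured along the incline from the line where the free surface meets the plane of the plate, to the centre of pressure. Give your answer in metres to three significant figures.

γ = ρg = 803 × 9.81 / 1000 = 7.87743 kN/m³.
The plate makes 47° with the vertical, i.e. θ = 90° − 47° = 43° to the horizontal. Measuring y along the incline from the free-surface line, vertical depth h = y·sinθ with sinθ = 0.681998.
With the apex up, the centroid sits 2h/3 = 2 × 3.56/3 = 2.37333 m below the apex, so y_c = 2.9 + 2.37333 = 5.27333 m and h_c = 5.27333 × 0.681998 = 3.5964 m.
A = ½ × 1.1 × 3.56 = 1.958 m².
Resultant F = γ·h_c·A = 7.87743 × 3.5964 × 1.958 = 55.4709 kN.
I_c = b·h³/36 = 1.1 × 3.56³/36 = 1.37861 m⁴.
Centre of pressure: y_p = y_c + I_c/(y_c·A) = 5.27333 + 1.37861/(5.27333 × 1.958) = 5.27333 + 0.133519 = 5.40685 m along the plane.

y_p = 5.41 m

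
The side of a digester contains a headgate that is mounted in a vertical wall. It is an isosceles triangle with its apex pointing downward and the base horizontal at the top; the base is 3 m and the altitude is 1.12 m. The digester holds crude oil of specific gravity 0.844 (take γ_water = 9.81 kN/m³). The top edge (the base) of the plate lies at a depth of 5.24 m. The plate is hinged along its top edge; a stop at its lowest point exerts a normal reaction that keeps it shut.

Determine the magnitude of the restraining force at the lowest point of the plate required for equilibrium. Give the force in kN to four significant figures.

γ = 0.844 × 9.81 = 8.27964 kN/m³.
With the apex down, the centroid sits h/3 = 1.12/3 = 0.373333 m below the base (the top edge), so the centroid depth is h_c = 5.24 + 0.373333 = 5.61333 m.
A = ½ × 3 × 1.12 = 1.68 m².
Resultant F = γ·h_c·A = 8.27964 × 5.61333 × 1.68 = 78.0803 kN.
I_c = b·h³/36 = 3 × 1.12³/36 = 0.117077 m⁴.
Centre of pressure: y_p = y_c + I_c/(y_c·A) = 5.61333 + 0.117077/(5.61333 × 1.68) = 5.61333 + 0.0124149 = 5.62574 m along the plane.
The resultant acts 0.373333 + 0.0124149 = 0.385748 m (along the plate) below the hinge at the top edge, so the moment about the hinge is M = F × 0.385748 = 78.0803 × 0.385748 = 30.1193 kN·m.
A normal force at the bottom, 1.12 m from the hinge, must supply this moment: P = 30.1193/1.12 = 26.8922 kN.

P ≈ 26.89 kN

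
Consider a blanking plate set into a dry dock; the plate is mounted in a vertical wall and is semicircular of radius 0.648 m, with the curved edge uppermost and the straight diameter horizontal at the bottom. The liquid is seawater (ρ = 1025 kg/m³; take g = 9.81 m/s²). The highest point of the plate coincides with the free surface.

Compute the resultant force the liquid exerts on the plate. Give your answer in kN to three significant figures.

γ = ρg = 1025 × 9.81 / 1000 = 10.05525 kN/m³.
The centroid lies 4r/(3π) = 0.27502 m above the diameter, so r − 4r/(3π) = 0.648 − 0.27502 = 0.37298 m below the topmost point, so the centroid depth is h_c = 0.37298 m.
A = πr²/2 = π × 0.648²/2 = 0.659584 m².
Resultant F = γ·h_c·A = 10.05525 × 0.37298 × 0.659584 = 2.47371 kN.

F ≈ 2.47 kN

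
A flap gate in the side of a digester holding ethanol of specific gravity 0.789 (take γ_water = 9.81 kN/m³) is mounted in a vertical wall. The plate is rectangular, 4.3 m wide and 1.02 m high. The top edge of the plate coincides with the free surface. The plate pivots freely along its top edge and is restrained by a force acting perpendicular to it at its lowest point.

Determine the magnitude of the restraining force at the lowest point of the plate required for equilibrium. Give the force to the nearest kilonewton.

γ = 0.789 × 9.81 = 7.74009 kN/m³.
The centroid lies 1.02/2 = 0.51 m below the top edge, so the centroid depth is h_c = 0.51 m.
A = 4.3 × 1.02 = 4.386 m².
Resultant F = γ·h_c·A = 7.74009 × 0.51 × 4.386 = 17.3135 kN.
I_c = b·h³/12 = 4.3 × 1.02³/12 = 0.380266 m⁴.
Centre of pressure: y_p = y_c + I_c/(y_c·A) = 0.51 + 0.380266/(0.51 × 4.386) = 0.51 + 0.17 = 0.68 m along the plane.
The resultant acts 0.51 + 0.17 = 0.68 m (along the plate) below the hinge at the top edge, so the moment about the hinge is M = F × 0.68 = 17.3135 × 0.68 = 11.7732 kN·m.
A normal force at the bottom, 1.02 m from the hinge, must supply this moment: P = 11.7732/1.02 = 11.5424 kN.

P ≈ 12 kN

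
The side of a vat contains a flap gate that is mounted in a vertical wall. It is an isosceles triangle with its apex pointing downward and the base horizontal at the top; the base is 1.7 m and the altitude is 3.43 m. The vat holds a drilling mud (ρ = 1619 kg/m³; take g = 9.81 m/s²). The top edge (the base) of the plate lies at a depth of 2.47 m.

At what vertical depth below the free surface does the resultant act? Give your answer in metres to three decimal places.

h_p = 3.794 m

γ = ρg = 1619 × 9.81 / 1000 = 15.88239 kN/m³.
With the apex down, the centroid sits h/3 = 3.43/3 = 1.14333 m below the base (the top edge), so the centroid depth is h_c = 2.47 + 1.14333 = 3.61333 m.
A = ½ × 1.7 × 3.43 = 2.9155 m².
Resultant F = γ·h_c·A = 15.88239 × 3.61333 × 2.9155 = 167.316 kN.
I_c = b·h³/36 = 1.7 × 3.43³/36 = 1.90559 m⁴.
Centre of pressure: y_p = y_c + I_c/(y_c·A) = 3.61333 + 1.90559/(3.61333 × 2.9155) = 3.61333 + 0.180888 = 3.79422 m along the plane.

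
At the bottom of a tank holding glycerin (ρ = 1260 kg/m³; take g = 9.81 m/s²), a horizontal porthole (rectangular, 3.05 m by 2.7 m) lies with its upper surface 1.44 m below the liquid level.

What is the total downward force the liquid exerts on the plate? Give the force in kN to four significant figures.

F ≈ 146.6 kN

γ = ρg = 1260 × 9.81 / 1000 = 12.3606 kN/m³.
The plate is horizontal, so pressure is uniform at p = γ·h = 12.3606 × 1.44 = 17.7993 kN/m².
A = 3.05 × 2.7 = 8.235 m².
F = p·A = 17.7993 × 8.235 = 146.577 kN.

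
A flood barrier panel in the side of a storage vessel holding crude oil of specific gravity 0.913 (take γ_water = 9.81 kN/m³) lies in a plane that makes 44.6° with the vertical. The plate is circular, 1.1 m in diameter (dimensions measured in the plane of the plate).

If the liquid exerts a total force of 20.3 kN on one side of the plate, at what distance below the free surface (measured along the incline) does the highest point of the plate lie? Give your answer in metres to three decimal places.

γ = 0.913 × 9.81 = 8.95653 kN/m³.
A = π(0.55)² = 0.950332 m².
From F = γ·h_c·A, the centroid depth is h_c = 20.3/(8.95653 × 0.950332) = 2.38496 m.
The plate makes 44.6° with the vertical, i.e. θ = 90° − 44.6° = 45.4° to the horizontal. Measuring y along the incline from the free-surface line, vertical depth h = y·sinθ with sinθ = 0.712026.
Along the incline, y_c = h_c/sinθ = 2.38496/0.712026 = 3.34954 m.
The centroid is at the centre, 0.55 m below the top of the plate, so the highest point sits at y_top = 3.34954 − 0.55 = 2.79954 m along the incline.

y_top ≈ 2.800 m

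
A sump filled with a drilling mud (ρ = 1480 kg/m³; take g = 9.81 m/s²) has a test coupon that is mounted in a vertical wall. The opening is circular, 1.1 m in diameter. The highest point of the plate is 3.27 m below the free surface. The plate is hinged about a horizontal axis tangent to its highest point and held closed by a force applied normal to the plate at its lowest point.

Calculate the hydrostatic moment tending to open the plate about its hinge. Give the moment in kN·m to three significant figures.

M ≈ 30.0 kN·m

γ = ρg = 1480 × 9.81 / 1000 = 14.5188 kN/m³.
The centroid is at the centre, 0.55 m below the top of the plate, so the centroid depth is h_c = 3.27 + 0.55 = 3.82 m.
A = π(0.55)² = 0.950332 m².
Resultant F = γ·h_c·A = 14.5188 × 3.82 × 0.950332 = 52.7071 kN.
I_c = πr⁴/4 = π × 0.55⁴/4 = 0.0718688 m⁴.
Centre of pressure: y_p = y_c + I_c/(y_c·A) = 3.82 + 0.0718688/(3.82 × 0.950332) = 3.82 + 0.0197971 = 3.8398 m along the plane.
The resultant acts 0.55 + 0.0197971 = 0.569797 m (along the plate) below the hinge at the top edge, so the moment about the hinge is M = F × 0.569797 = 52.7071 × 0.569797 = 30.0323 kN·m.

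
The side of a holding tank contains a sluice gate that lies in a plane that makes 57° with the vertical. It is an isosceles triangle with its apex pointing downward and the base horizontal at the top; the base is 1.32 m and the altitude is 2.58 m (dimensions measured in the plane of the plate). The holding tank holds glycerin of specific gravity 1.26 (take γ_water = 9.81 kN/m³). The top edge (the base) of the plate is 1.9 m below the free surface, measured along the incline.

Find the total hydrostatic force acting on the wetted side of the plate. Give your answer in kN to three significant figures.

γ = 1.26 × 9.81 = 12.3606 kN/m³.
The plate makes 57° with the vertical, i.e. θ = 90° − 57° = 33° to the horizontal. Measuring y along the incline from the free-surface line, vertical depth h = y·sinθ with sinθ = 0.544639.
With the apex down, the centroid sits h/3 = 2.58/3 = 0.86 m below the base (the top edge), so y_c = 1.9 + 0.86 = 2.76 m and h_c = 2.76 × 0.544639 = 1.5032 m.
A = ½ × 1.32 × 2.58 = 1.7028 m².
Resultant F = γ·h_c·A = 12.3606 × 1.5032 × 1.7028 = 31.6388 kN.

F ≈ 31.6 kN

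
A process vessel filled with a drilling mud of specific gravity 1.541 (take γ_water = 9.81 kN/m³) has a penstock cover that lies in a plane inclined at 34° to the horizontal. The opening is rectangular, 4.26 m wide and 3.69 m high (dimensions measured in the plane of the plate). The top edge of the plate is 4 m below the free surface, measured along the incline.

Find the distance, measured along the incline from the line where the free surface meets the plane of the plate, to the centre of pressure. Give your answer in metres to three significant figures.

γ = 1.541 × 9.81 = 15.11721 kN/m³.
Let θ = 34° be the plate's angle to the horizontal; measure y along the incline from where the plane meets the free surface. Vertical depth h = y·sinθ with sinθ = 0.559193.
The centroid lies 3.69/2 = 1.845 m below the top edge, so y_c = 4 + 1.845 = 5.845 m and h_c = 5.845 × 0.559193 = 3.26848 m.
A = 4.26 × 3.69 = 15.7194 m².
Resultant F = γ·h_c·A = 15.11721 × 3.26848 × 15.7194 = 776.7 kN.
I_c = b·h³/12 = 4.26 × 3.69³/12 = 17.8364 m⁴.
Centre of pressure: y_p = y_c + I_c/(y_c·A) = 5.845 + 17.8364/(5.845 × 15.7194) = 5.845 + 0.194127 = 6.03913 m along the plane.

y_p = 6.04 m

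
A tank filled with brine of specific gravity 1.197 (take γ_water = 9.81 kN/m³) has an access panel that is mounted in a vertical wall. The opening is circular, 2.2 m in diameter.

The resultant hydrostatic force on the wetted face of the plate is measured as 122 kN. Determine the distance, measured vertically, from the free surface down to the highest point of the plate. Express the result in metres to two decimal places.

d_top ≈ 1.63 m

γ = 1.197 × 9.81 = 11.74257 kN/m³.
A = π(1.1)² = 3.80133 m².
From F = γ·h_c·A, the centroid depth is h_c = 122/(11.74257 × 3.80133) = 2.73314 m.
The centroid is at the centre, 1.1 m below the top of the plate, so the highest point sits at h_top = 2.73314 − 1.1 = 1.63314 m below the surface.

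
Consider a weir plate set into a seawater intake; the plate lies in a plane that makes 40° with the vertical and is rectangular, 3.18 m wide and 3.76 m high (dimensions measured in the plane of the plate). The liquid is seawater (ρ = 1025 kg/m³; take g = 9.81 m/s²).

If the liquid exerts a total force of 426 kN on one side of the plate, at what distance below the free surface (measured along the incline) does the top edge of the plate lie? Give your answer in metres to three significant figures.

γ = ρg = 1025 × 9.81 / 1000 = 10.05525 kN/m³.
A = 3.18 × 3.76 = 11.9568 m².
From F = γ·h_c·A, the centroid depth is h_c = 426/(10.05525 × 11.9568) = 3.54325 m.
The plate makes 40° with the vertical, i.e. θ = 90° − 40° = 50° to the horizontal. Measuring y along the incline from the free-surface line, vertical depth h = y·sinθ with sinθ = 0.766044.
Along the incline, y_c = h_c/sinθ = 3.54325/0.766044 = 4.62539 m.
The centroid lies 3.76/2 = 1.88 m below the top edge, so the top edge sits at y_top = 4.62539 − 1.88 = 2.74539 m along the incline.

y_top ≈ 2.75 m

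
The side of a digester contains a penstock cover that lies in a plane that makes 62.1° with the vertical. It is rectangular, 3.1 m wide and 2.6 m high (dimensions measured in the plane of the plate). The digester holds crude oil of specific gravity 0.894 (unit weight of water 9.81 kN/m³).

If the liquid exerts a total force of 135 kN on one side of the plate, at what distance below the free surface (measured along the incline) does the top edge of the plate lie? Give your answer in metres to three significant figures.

γ = 0.894 × 9.81 = 8.77014 kN/m³.
A = 3.1 × 2.6 = 8.06 m².
From F = γ·h_c·A, the centroid depth is h_c = 135/(8.77014 × 8.06) = 1.90982 m.
The plate makes 62.1° with the vertical, i.e. θ = 90° − 62.1° = 27.9° to the horizontal. Measuring y along the incline from the free-surface line, vertical depth h = y·sinθ with sinθ = 0.467930.
Along the incline, y_c = h_c/sinθ = 1.90982/0.467930 = 4.08142 m.
The centroid lies 2.6/2 = 1.3 m below the top edge, so the top edge sits at y_top = 4.08142 − 1.3 = 2.78142 m along the incline.

y_top ≈ 2.78 m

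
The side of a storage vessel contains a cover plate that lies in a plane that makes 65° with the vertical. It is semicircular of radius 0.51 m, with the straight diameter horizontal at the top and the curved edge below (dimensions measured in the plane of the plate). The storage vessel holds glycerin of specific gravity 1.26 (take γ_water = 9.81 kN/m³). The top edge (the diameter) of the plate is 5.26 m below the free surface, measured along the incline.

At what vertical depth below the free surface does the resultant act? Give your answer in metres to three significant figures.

γ = 1.26 × 9.81 = 12.3606 kN/m³.
The plate makes 65° with the vertical, i.e. θ = 90° − 65° = 25° to the horizontal. Measuring y along the incline from the free-surface line, vertical depth h = y·sinθ with sinθ = 0.422618.
The centroid of a semicircle lies 4r/(3π) = 0.216451 m from the diameter, here below the top edge, so y_c = 5.26 + 0.216451 = 5.47645 m and h_c = 5.47645 × 0.422618 = 2.31445 m.
A = πr²/2 = π × 0.51²/2 = 0.408564 m².
Resultant F = γ·h_c·A = 12.3606 × 2.31445 × 0.408564 = 11.6882 kN.
I_c = (π/8 − 8/(9π))·r⁴ = 0.109757 × 0.51⁴ = 0.00742528 m⁴.
Centre of pressure: y_p = y_c + I_c/(y_c·A) = 5.47645 + 0.00742528/(5.47645 × 0.408564) = 5.47645 + 0.00331859 = 5.47977 m along the plane.
Vertically, h_p = y_p·sinθ = 5.47977 × 0.422618 = 2.31585 m.

h_p = 2.32 m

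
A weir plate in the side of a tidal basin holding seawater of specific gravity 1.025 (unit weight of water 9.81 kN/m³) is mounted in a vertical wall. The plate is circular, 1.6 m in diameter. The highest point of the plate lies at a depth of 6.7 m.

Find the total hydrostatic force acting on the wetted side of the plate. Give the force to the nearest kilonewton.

F ≈ 152 kN

γ = 1.025 × 9.81 = 10.05525 kN/m³.
The centroid is at the centre, 0.8 m below the top of the plate, so the centroid depth is h_c = 6.7 + 0.8 = 7.5 m.
A = π(0.8)² = 2.01062 m².
Resultant F = γ·h_c·A = 10.05525 × 7.5 × 2.01062 = 151.63 kN.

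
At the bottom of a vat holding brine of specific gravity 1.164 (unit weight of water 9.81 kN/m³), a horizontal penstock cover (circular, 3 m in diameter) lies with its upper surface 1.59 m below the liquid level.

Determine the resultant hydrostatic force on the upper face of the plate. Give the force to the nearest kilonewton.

F ≈ 128 kN

γ = 1.164 × 9.81 = 11.41884 kN/m³.
The plate is horizontal, so pressure is uniform at p = γ·h = 11.41884 × 1.59 = 18.156 kN/m².
A = π(1.5)² = 7.06858 m².
F = p·A = 18.156 × 7.06858 = 128.337 kN.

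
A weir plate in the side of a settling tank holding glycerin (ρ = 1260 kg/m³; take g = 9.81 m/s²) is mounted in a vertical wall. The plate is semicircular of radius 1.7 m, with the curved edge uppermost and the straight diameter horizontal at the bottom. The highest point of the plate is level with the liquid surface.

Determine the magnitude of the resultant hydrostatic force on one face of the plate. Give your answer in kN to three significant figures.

γ = ρg = 1260 × 9.81 / 1000 = 12.3606 kN/m³.
The centroid lies 4r/(3π) = 0.721502 m above the diameter, so r − 4r/(3π) = 1.7 − 0.721502 = 0.978498 m below the topmost point, so the centroid depth is h_c = 0.978498 m.
A = πr²/2 = π × 1.7²/2 = 4.5396 m².
Resultant F = γ·h_c·A = 12.3606 × 0.978498 × 4.5396 = 54.9057 kN.

F ≈ 54.9 kN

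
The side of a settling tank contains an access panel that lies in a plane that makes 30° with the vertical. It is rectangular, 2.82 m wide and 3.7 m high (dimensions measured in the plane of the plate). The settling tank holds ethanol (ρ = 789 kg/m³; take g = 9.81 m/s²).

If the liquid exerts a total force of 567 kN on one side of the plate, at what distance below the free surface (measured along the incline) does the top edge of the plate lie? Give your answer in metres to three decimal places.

γ = ρg = 789 × 9.81 / 1000 = 7.74009 kN/m³.
A = 2.82 × 3.7 = 10.434 m².
From F = γ·h_c·A, the centroid depth is h_c = 567/(7.74009 × 10.434) = 7.02079 m.
The plate makes 30° with the vertical, i.e. θ = 90° − 30° = 60° to the horizontal. Measuring y along the incline from the free-surface line, vertical depth h = y·sinθ with sinθ = 0.866025.
Along the incline, y_c = h_c/sinθ = 7.02079/0.866025 = 8.10691 m.
The centroid lies 3.7/2 = 1.85 m below the top edge, so the top edge sits at y_top = 8.10691 − 1.85 = 6.25691 m along the incline.

y_top ≈ 6.257 m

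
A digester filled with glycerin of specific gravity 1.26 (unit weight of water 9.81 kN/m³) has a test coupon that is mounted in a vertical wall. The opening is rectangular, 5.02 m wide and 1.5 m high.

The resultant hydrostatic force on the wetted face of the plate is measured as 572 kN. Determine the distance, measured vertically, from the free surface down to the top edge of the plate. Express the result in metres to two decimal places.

d_top ≈ 5.40 m

γ = 1.26 × 9.81 = 12.3606 kN/m³.
A = 5.02 × 1.5 = 7.53 m².
From F = γ·h_c·A, the centroid depth is h_c = 572/(12.3606 × 7.53) = 6.14556 m.
The centroid lies 1.5/2 = 0.75 m below the top edge, so the top edge sits at h_top = 6.14556 − 0.75 = 5.39556 m below the surface.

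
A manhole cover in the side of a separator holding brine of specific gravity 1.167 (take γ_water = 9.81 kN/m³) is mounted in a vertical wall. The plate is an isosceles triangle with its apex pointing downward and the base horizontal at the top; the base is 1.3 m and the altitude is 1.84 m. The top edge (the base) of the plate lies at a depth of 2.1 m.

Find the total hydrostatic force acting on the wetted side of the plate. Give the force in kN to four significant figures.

γ = 1.167 × 9.81 = 11.44827 kN/m³.
With the apex down, the centroid sits h/3 = 1.84/3 = 0.613333 m below the base (the top edge), so the centroid depth is h_c = 2.1 + 0.613333 = 2.71333 m.
A = ½ × 1.3 × 1.84 = 1.196 m².
Resultant F = γ·h_c·A = 11.44827 × 2.71333 × 1.196 = 37.1513 kN.

F ≈ 37.15 kN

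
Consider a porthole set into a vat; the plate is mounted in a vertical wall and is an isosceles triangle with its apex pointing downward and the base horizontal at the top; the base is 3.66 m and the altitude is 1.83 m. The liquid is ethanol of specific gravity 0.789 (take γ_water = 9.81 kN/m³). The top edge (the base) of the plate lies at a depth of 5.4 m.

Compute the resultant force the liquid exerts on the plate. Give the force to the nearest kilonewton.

γ = 0.789 × 9.81 = 7.74009 kN/m³.
With the apex down, the centroid sits h/3 = 1.83/3 = 0.61 m below the base (the top edge), so the centroid depth is h_c = 5.4 + 0.61 = 6.01 m.
A = ½ × 3.66 × 1.83 = 3.3489 m².
Resultant F = γ·h_c·A = 7.74009 × 6.01 × 3.3489 = 155.784 kN.

F ≈ 156 kN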